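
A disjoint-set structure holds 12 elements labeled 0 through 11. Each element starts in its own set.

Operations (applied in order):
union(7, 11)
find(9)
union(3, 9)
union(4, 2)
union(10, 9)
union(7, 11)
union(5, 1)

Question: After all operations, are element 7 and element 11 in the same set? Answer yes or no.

Step 1: union(7, 11) -> merged; set of 7 now {7, 11}
Step 2: find(9) -> no change; set of 9 is {9}
Step 3: union(3, 9) -> merged; set of 3 now {3, 9}
Step 4: union(4, 2) -> merged; set of 4 now {2, 4}
Step 5: union(10, 9) -> merged; set of 10 now {3, 9, 10}
Step 6: union(7, 11) -> already same set; set of 7 now {7, 11}
Step 7: union(5, 1) -> merged; set of 5 now {1, 5}
Set of 7: {7, 11}; 11 is a member.

Answer: yes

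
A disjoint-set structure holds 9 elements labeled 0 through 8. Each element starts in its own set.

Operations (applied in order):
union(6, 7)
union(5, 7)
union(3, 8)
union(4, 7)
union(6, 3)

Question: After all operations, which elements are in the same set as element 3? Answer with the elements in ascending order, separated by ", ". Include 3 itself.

Step 1: union(6, 7) -> merged; set of 6 now {6, 7}
Step 2: union(5, 7) -> merged; set of 5 now {5, 6, 7}
Step 3: union(3, 8) -> merged; set of 3 now {3, 8}
Step 4: union(4, 7) -> merged; set of 4 now {4, 5, 6, 7}
Step 5: union(6, 3) -> merged; set of 6 now {3, 4, 5, 6, 7, 8}
Component of 3: {3, 4, 5, 6, 7, 8}

Answer: 3, 4, 5, 6, 7, 8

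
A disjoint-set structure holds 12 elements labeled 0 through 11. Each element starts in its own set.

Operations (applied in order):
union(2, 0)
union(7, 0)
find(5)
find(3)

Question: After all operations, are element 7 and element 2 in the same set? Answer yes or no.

Step 1: union(2, 0) -> merged; set of 2 now {0, 2}
Step 2: union(7, 0) -> merged; set of 7 now {0, 2, 7}
Step 3: find(5) -> no change; set of 5 is {5}
Step 4: find(3) -> no change; set of 3 is {3}
Set of 7: {0, 2, 7}; 2 is a member.

Answer: yes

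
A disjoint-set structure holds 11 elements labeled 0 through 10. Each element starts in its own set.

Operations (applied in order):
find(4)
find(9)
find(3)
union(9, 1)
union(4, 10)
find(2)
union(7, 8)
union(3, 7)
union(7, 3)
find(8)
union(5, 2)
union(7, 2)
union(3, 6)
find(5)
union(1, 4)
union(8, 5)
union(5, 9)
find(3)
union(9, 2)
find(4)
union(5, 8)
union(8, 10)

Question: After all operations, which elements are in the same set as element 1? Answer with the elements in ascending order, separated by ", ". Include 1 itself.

Step 1: find(4) -> no change; set of 4 is {4}
Step 2: find(9) -> no change; set of 9 is {9}
Step 3: find(3) -> no change; set of 3 is {3}
Step 4: union(9, 1) -> merged; set of 9 now {1, 9}
Step 5: union(4, 10) -> merged; set of 4 now {4, 10}
Step 6: find(2) -> no change; set of 2 is {2}
Step 7: union(7, 8) -> merged; set of 7 now {7, 8}
Step 8: union(3, 7) -> merged; set of 3 now {3, 7, 8}
Step 9: union(7, 3) -> already same set; set of 7 now {3, 7, 8}
Step 10: find(8) -> no change; set of 8 is {3, 7, 8}
Step 11: union(5, 2) -> merged; set of 5 now {2, 5}
Step 12: union(7, 2) -> merged; set of 7 now {2, 3, 5, 7, 8}
Step 13: union(3, 6) -> merged; set of 3 now {2, 3, 5, 6, 7, 8}
Step 14: find(5) -> no change; set of 5 is {2, 3, 5, 6, 7, 8}
Step 15: union(1, 4) -> merged; set of 1 now {1, 4, 9, 10}
Step 16: union(8, 5) -> already same set; set of 8 now {2, 3, 5, 6, 7, 8}
Step 17: union(5, 9) -> merged; set of 5 now {1, 2, 3, 4, 5, 6, 7, 8, 9, 10}
Step 18: find(3) -> no change; set of 3 is {1, 2, 3, 4, 5, 6, 7, 8, 9, 10}
Step 19: union(9, 2) -> already same set; set of 9 now {1, 2, 3, 4, 5, 6, 7, 8, 9, 10}
Step 20: find(4) -> no change; set of 4 is {1, 2, 3, 4, 5, 6, 7, 8, 9, 10}
Step 21: union(5, 8) -> already same set; set of 5 now {1, 2, 3, 4, 5, 6, 7, 8, 9, 10}
Step 22: union(8, 10) -> already same set; set of 8 now {1, 2, 3, 4, 5, 6, 7, 8, 9, 10}
Component of 1: {1, 2, 3, 4, 5, 6, 7, 8, 9, 10}

Answer: 1, 2, 3, 4, 5, 6, 7, 8, 9, 10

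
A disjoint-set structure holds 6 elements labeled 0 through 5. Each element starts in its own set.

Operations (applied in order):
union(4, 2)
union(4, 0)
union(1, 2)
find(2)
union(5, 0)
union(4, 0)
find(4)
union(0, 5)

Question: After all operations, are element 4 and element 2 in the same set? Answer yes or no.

Answer: yes

Derivation:
Step 1: union(4, 2) -> merged; set of 4 now {2, 4}
Step 2: union(4, 0) -> merged; set of 4 now {0, 2, 4}
Step 3: union(1, 2) -> merged; set of 1 now {0, 1, 2, 4}
Step 4: find(2) -> no change; set of 2 is {0, 1, 2, 4}
Step 5: union(5, 0) -> merged; set of 5 now {0, 1, 2, 4, 5}
Step 6: union(4, 0) -> already same set; set of 4 now {0, 1, 2, 4, 5}
Step 7: find(4) -> no change; set of 4 is {0, 1, 2, 4, 5}
Step 8: union(0, 5) -> already same set; set of 0 now {0, 1, 2, 4, 5}
Set of 4: {0, 1, 2, 4, 5}; 2 is a member.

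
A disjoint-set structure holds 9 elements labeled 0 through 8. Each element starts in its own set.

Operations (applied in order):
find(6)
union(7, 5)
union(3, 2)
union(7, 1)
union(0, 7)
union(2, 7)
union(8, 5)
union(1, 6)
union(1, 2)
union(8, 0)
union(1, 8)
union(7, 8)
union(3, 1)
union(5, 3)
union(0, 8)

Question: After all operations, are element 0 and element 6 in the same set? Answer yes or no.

Step 1: find(6) -> no change; set of 6 is {6}
Step 2: union(7, 5) -> merged; set of 7 now {5, 7}
Step 3: union(3, 2) -> merged; set of 3 now {2, 3}
Step 4: union(7, 1) -> merged; set of 7 now {1, 5, 7}
Step 5: union(0, 7) -> merged; set of 0 now {0, 1, 5, 7}
Step 6: union(2, 7) -> merged; set of 2 now {0, 1, 2, 3, 5, 7}
Step 7: union(8, 5) -> merged; set of 8 now {0, 1, 2, 3, 5, 7, 8}
Step 8: union(1, 6) -> merged; set of 1 now {0, 1, 2, 3, 5, 6, 7, 8}
Step 9: union(1, 2) -> already same set; set of 1 now {0, 1, 2, 3, 5, 6, 7, 8}
Step 10: union(8, 0) -> already same set; set of 8 now {0, 1, 2, 3, 5, 6, 7, 8}
Step 11: union(1, 8) -> already same set; set of 1 now {0, 1, 2, 3, 5, 6, 7, 8}
Step 12: union(7, 8) -> already same set; set of 7 now {0, 1, 2, 3, 5, 6, 7, 8}
Step 13: union(3, 1) -> already same set; set of 3 now {0, 1, 2, 3, 5, 6, 7, 8}
Step 14: union(5, 3) -> already same set; set of 5 now {0, 1, 2, 3, 5, 6, 7, 8}
Step 15: union(0, 8) -> already same set; set of 0 now {0, 1, 2, 3, 5, 6, 7, 8}
Set of 0: {0, 1, 2, 3, 5, 6, 7, 8}; 6 is a member.

Answer: yes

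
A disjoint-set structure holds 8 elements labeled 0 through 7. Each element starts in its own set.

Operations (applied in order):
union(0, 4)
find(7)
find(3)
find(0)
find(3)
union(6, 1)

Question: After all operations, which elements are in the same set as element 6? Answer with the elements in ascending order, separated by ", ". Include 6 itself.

Answer: 1, 6

Derivation:
Step 1: union(0, 4) -> merged; set of 0 now {0, 4}
Step 2: find(7) -> no change; set of 7 is {7}
Step 3: find(3) -> no change; set of 3 is {3}
Step 4: find(0) -> no change; set of 0 is {0, 4}
Step 5: find(3) -> no change; set of 3 is {3}
Step 6: union(6, 1) -> merged; set of 6 now {1, 6}
Component of 6: {1, 6}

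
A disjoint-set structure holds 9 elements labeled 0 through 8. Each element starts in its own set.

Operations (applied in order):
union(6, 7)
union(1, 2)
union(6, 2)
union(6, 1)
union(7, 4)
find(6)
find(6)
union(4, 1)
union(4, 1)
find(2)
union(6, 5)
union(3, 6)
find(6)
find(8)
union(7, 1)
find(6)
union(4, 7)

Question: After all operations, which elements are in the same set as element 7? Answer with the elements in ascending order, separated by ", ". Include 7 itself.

Answer: 1, 2, 3, 4, 5, 6, 7

Derivation:
Step 1: union(6, 7) -> merged; set of 6 now {6, 7}
Step 2: union(1, 2) -> merged; set of 1 now {1, 2}
Step 3: union(6, 2) -> merged; set of 6 now {1, 2, 6, 7}
Step 4: union(6, 1) -> already same set; set of 6 now {1, 2, 6, 7}
Step 5: union(7, 4) -> merged; set of 7 now {1, 2, 4, 6, 7}
Step 6: find(6) -> no change; set of 6 is {1, 2, 4, 6, 7}
Step 7: find(6) -> no change; set of 6 is {1, 2, 4, 6, 7}
Step 8: union(4, 1) -> already same set; set of 4 now {1, 2, 4, 6, 7}
Step 9: union(4, 1) -> already same set; set of 4 now {1, 2, 4, 6, 7}
Step 10: find(2) -> no change; set of 2 is {1, 2, 4, 6, 7}
Step 11: union(6, 5) -> merged; set of 6 now {1, 2, 4, 5, 6, 7}
Step 12: union(3, 6) -> merged; set of 3 now {1, 2, 3, 4, 5, 6, 7}
Step 13: find(6) -> no change; set of 6 is {1, 2, 3, 4, 5, 6, 7}
Step 14: find(8) -> no change; set of 8 is {8}
Step 15: union(7, 1) -> already same set; set of 7 now {1, 2, 3, 4, 5, 6, 7}
Step 16: find(6) -> no change; set of 6 is {1, 2, 3, 4, 5, 6, 7}
Step 17: union(4, 7) -> already same set; set of 4 now {1, 2, 3, 4, 5, 6, 7}
Component of 7: {1, 2, 3, 4, 5, 6, 7}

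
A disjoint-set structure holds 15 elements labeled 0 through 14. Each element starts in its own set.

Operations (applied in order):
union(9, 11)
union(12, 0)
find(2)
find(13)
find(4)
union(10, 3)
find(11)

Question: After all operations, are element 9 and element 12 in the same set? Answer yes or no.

Step 1: union(9, 11) -> merged; set of 9 now {9, 11}
Step 2: union(12, 0) -> merged; set of 12 now {0, 12}
Step 3: find(2) -> no change; set of 2 is {2}
Step 4: find(13) -> no change; set of 13 is {13}
Step 5: find(4) -> no change; set of 4 is {4}
Step 6: union(10, 3) -> merged; set of 10 now {3, 10}
Step 7: find(11) -> no change; set of 11 is {9, 11}
Set of 9: {9, 11}; 12 is not a member.

Answer: no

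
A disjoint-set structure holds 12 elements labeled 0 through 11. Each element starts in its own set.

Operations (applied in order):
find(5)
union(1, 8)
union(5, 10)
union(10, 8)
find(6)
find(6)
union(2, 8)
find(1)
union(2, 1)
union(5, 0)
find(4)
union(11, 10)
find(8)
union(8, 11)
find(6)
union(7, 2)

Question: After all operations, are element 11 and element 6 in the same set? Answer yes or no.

Answer: no

Derivation:
Step 1: find(5) -> no change; set of 5 is {5}
Step 2: union(1, 8) -> merged; set of 1 now {1, 8}
Step 3: union(5, 10) -> merged; set of 5 now {5, 10}
Step 4: union(10, 8) -> merged; set of 10 now {1, 5, 8, 10}
Step 5: find(6) -> no change; set of 6 is {6}
Step 6: find(6) -> no change; set of 6 is {6}
Step 7: union(2, 8) -> merged; set of 2 now {1, 2, 5, 8, 10}
Step 8: find(1) -> no change; set of 1 is {1, 2, 5, 8, 10}
Step 9: union(2, 1) -> already same set; set of 2 now {1, 2, 5, 8, 10}
Step 10: union(5, 0) -> merged; set of 5 now {0, 1, 2, 5, 8, 10}
Step 11: find(4) -> no change; set of 4 is {4}
Step 12: union(11, 10) -> merged; set of 11 now {0, 1, 2, 5, 8, 10, 11}
Step 13: find(8) -> no change; set of 8 is {0, 1, 2, 5, 8, 10, 11}
Step 14: union(8, 11) -> already same set; set of 8 now {0, 1, 2, 5, 8, 10, 11}
Step 15: find(6) -> no change; set of 6 is {6}
Step 16: union(7, 2) -> merged; set of 7 now {0, 1, 2, 5, 7, 8, 10, 11}
Set of 11: {0, 1, 2, 5, 7, 8, 10, 11}; 6 is not a member.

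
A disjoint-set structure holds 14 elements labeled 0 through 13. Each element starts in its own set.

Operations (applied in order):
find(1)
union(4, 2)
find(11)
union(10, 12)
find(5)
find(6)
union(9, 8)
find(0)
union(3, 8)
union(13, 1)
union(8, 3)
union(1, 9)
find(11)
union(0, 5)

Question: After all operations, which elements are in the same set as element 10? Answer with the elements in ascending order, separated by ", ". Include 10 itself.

Step 1: find(1) -> no change; set of 1 is {1}
Step 2: union(4, 2) -> merged; set of 4 now {2, 4}
Step 3: find(11) -> no change; set of 11 is {11}
Step 4: union(10, 12) -> merged; set of 10 now {10, 12}
Step 5: find(5) -> no change; set of 5 is {5}
Step 6: find(6) -> no change; set of 6 is {6}
Step 7: union(9, 8) -> merged; set of 9 now {8, 9}
Step 8: find(0) -> no change; set of 0 is {0}
Step 9: union(3, 8) -> merged; set of 3 now {3, 8, 9}
Step 10: union(13, 1) -> merged; set of 13 now {1, 13}
Step 11: union(8, 3) -> already same set; set of 8 now {3, 8, 9}
Step 12: union(1, 9) -> merged; set of 1 now {1, 3, 8, 9, 13}
Step 13: find(11) -> no change; set of 11 is {11}
Step 14: union(0, 5) -> merged; set of 0 now {0, 5}
Component of 10: {10, 12}

Answer: 10, 12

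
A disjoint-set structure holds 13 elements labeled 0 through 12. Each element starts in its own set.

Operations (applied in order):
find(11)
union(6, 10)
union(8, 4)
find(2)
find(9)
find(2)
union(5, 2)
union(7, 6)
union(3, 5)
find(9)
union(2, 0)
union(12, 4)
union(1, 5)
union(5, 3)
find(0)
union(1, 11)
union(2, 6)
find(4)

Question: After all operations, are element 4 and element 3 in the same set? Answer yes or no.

Step 1: find(11) -> no change; set of 11 is {11}
Step 2: union(6, 10) -> merged; set of 6 now {6, 10}
Step 3: union(8, 4) -> merged; set of 8 now {4, 8}
Step 4: find(2) -> no change; set of 2 is {2}
Step 5: find(9) -> no change; set of 9 is {9}
Step 6: find(2) -> no change; set of 2 is {2}
Step 7: union(5, 2) -> merged; set of 5 now {2, 5}
Step 8: union(7, 6) -> merged; set of 7 now {6, 7, 10}
Step 9: union(3, 5) -> merged; set of 3 now {2, 3, 5}
Step 10: find(9) -> no change; set of 9 is {9}
Step 11: union(2, 0) -> merged; set of 2 now {0, 2, 3, 5}
Step 12: union(12, 4) -> merged; set of 12 now {4, 8, 12}
Step 13: union(1, 5) -> merged; set of 1 now {0, 1, 2, 3, 5}
Step 14: union(5, 3) -> already same set; set of 5 now {0, 1, 2, 3, 5}
Step 15: find(0) -> no change; set of 0 is {0, 1, 2, 3, 5}
Step 16: union(1, 11) -> merged; set of 1 now {0, 1, 2, 3, 5, 11}
Step 17: union(2, 6) -> merged; set of 2 now {0, 1, 2, 3, 5, 6, 7, 10, 11}
Step 18: find(4) -> no change; set of 4 is {4, 8, 12}
Set of 4: {4, 8, 12}; 3 is not a member.

Answer: no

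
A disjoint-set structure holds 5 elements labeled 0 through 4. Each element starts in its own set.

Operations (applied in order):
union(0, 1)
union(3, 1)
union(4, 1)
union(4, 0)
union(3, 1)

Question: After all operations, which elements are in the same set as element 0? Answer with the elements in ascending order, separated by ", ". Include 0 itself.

Step 1: union(0, 1) -> merged; set of 0 now {0, 1}
Step 2: union(3, 1) -> merged; set of 3 now {0, 1, 3}
Step 3: union(4, 1) -> merged; set of 4 now {0, 1, 3, 4}
Step 4: union(4, 0) -> already same set; set of 4 now {0, 1, 3, 4}
Step 5: union(3, 1) -> already same set; set of 3 now {0, 1, 3, 4}
Component of 0: {0, 1, 3, 4}

Answer: 0, 1, 3, 4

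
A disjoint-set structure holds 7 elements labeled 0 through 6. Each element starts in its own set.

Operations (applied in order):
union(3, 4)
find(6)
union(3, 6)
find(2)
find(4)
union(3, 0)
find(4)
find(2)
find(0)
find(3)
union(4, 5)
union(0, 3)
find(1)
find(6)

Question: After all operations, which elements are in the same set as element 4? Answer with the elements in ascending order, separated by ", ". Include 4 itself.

Step 1: union(3, 4) -> merged; set of 3 now {3, 4}
Step 2: find(6) -> no change; set of 6 is {6}
Step 3: union(3, 6) -> merged; set of 3 now {3, 4, 6}
Step 4: find(2) -> no change; set of 2 is {2}
Step 5: find(4) -> no change; set of 4 is {3, 4, 6}
Step 6: union(3, 0) -> merged; set of 3 now {0, 3, 4, 6}
Step 7: find(4) -> no change; set of 4 is {0, 3, 4, 6}
Step 8: find(2) -> no change; set of 2 is {2}
Step 9: find(0) -> no change; set of 0 is {0, 3, 4, 6}
Step 10: find(3) -> no change; set of 3 is {0, 3, 4, 6}
Step 11: union(4, 5) -> merged; set of 4 now {0, 3, 4, 5, 6}
Step 12: union(0, 3) -> already same set; set of 0 now {0, 3, 4, 5, 6}
Step 13: find(1) -> no change; set of 1 is {1}
Step 14: find(6) -> no change; set of 6 is {0, 3, 4, 5, 6}
Component of 4: {0, 3, 4, 5, 6}

Answer: 0, 3, 4, 5, 6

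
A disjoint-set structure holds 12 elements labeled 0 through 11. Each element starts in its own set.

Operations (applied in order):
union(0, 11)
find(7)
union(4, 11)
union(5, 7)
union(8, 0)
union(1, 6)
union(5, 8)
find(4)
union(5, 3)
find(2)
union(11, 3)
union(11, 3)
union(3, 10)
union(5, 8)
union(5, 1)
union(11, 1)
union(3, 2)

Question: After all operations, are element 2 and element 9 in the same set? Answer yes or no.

Step 1: union(0, 11) -> merged; set of 0 now {0, 11}
Step 2: find(7) -> no change; set of 7 is {7}
Step 3: union(4, 11) -> merged; set of 4 now {0, 4, 11}
Step 4: union(5, 7) -> merged; set of 5 now {5, 7}
Step 5: union(8, 0) -> merged; set of 8 now {0, 4, 8, 11}
Step 6: union(1, 6) -> merged; set of 1 now {1, 6}
Step 7: union(5, 8) -> merged; set of 5 now {0, 4, 5, 7, 8, 11}
Step 8: find(4) -> no change; set of 4 is {0, 4, 5, 7, 8, 11}
Step 9: union(5, 3) -> merged; set of 5 now {0, 3, 4, 5, 7, 8, 11}
Step 10: find(2) -> no change; set of 2 is {2}
Step 11: union(11, 3) -> already same set; set of 11 now {0, 3, 4, 5, 7, 8, 11}
Step 12: union(11, 3) -> already same set; set of 11 now {0, 3, 4, 5, 7, 8, 11}
Step 13: union(3, 10) -> merged; set of 3 now {0, 3, 4, 5, 7, 8, 10, 11}
Step 14: union(5, 8) -> already same set; set of 5 now {0, 3, 4, 5, 7, 8, 10, 11}
Step 15: union(5, 1) -> merged; set of 5 now {0, 1, 3, 4, 5, 6, 7, 8, 10, 11}
Step 16: union(11, 1) -> already same set; set of 11 now {0, 1, 3, 4, 5, 6, 7, 8, 10, 11}
Step 17: union(3, 2) -> merged; set of 3 now {0, 1, 2, 3, 4, 5, 6, 7, 8, 10, 11}
Set of 2: {0, 1, 2, 3, 4, 5, 6, 7, 8, 10, 11}; 9 is not a member.

Answer: no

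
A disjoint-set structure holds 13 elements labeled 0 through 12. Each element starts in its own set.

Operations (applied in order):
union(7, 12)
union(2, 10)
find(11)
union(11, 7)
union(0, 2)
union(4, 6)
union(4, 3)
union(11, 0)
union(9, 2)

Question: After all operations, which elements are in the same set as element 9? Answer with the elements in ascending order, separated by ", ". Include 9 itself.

Answer: 0, 2, 7, 9, 10, 11, 12

Derivation:
Step 1: union(7, 12) -> merged; set of 7 now {7, 12}
Step 2: union(2, 10) -> merged; set of 2 now {2, 10}
Step 3: find(11) -> no change; set of 11 is {11}
Step 4: union(11, 7) -> merged; set of 11 now {7, 11, 12}
Step 5: union(0, 2) -> merged; set of 0 now {0, 2, 10}
Step 6: union(4, 6) -> merged; set of 4 now {4, 6}
Step 7: union(4, 3) -> merged; set of 4 now {3, 4, 6}
Step 8: union(11, 0) -> merged; set of 11 now {0, 2, 7, 10, 11, 12}
Step 9: union(9, 2) -> merged; set of 9 now {0, 2, 7, 9, 10, 11, 12}
Component of 9: {0, 2, 7, 9, 10, 11, 12}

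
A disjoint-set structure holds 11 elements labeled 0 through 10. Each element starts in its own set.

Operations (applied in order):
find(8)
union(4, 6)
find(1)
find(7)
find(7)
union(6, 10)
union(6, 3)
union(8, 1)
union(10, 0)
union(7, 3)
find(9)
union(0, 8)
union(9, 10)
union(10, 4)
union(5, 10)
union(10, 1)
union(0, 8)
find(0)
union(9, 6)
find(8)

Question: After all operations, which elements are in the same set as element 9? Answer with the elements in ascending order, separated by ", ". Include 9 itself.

Answer: 0, 1, 3, 4, 5, 6, 7, 8, 9, 10

Derivation:
Step 1: find(8) -> no change; set of 8 is {8}
Step 2: union(4, 6) -> merged; set of 4 now {4, 6}
Step 3: find(1) -> no change; set of 1 is {1}
Step 4: find(7) -> no change; set of 7 is {7}
Step 5: find(7) -> no change; set of 7 is {7}
Step 6: union(6, 10) -> merged; set of 6 now {4, 6, 10}
Step 7: union(6, 3) -> merged; set of 6 now {3, 4, 6, 10}
Step 8: union(8, 1) -> merged; set of 8 now {1, 8}
Step 9: union(10, 0) -> merged; set of 10 now {0, 3, 4, 6, 10}
Step 10: union(7, 3) -> merged; set of 7 now {0, 3, 4, 6, 7, 10}
Step 11: find(9) -> no change; set of 9 is {9}
Step 12: union(0, 8) -> merged; set of 0 now {0, 1, 3, 4, 6, 7, 8, 10}
Step 13: union(9, 10) -> merged; set of 9 now {0, 1, 3, 4, 6, 7, 8, 9, 10}
Step 14: union(10, 4) -> already same set; set of 10 now {0, 1, 3, 4, 6, 7, 8, 9, 10}
Step 15: union(5, 10) -> merged; set of 5 now {0, 1, 3, 4, 5, 6, 7, 8, 9, 10}
Step 16: union(10, 1) -> already same set; set of 10 now {0, 1, 3, 4, 5, 6, 7, 8, 9, 10}
Step 17: union(0, 8) -> already same set; set of 0 now {0, 1, 3, 4, 5, 6, 7, 8, 9, 10}
Step 18: find(0) -> no change; set of 0 is {0, 1, 3, 4, 5, 6, 7, 8, 9, 10}
Step 19: union(9, 6) -> already same set; set of 9 now {0, 1, 3, 4, 5, 6, 7, 8, 9, 10}
Step 20: find(8) -> no change; set of 8 is {0, 1, 3, 4, 5, 6, 7, 8, 9, 10}
Component of 9: {0, 1, 3, 4, 5, 6, 7, 8, 9, 10}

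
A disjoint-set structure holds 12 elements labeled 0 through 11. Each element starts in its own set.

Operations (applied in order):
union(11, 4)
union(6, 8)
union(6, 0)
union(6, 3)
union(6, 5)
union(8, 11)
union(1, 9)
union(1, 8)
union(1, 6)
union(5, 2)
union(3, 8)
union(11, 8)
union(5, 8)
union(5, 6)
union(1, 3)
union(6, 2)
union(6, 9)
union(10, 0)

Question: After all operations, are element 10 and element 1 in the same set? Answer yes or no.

Step 1: union(11, 4) -> merged; set of 11 now {4, 11}
Step 2: union(6, 8) -> merged; set of 6 now {6, 8}
Step 3: union(6, 0) -> merged; set of 6 now {0, 6, 8}
Step 4: union(6, 3) -> merged; set of 6 now {0, 3, 6, 8}
Step 5: union(6, 5) -> merged; set of 6 now {0, 3, 5, 6, 8}
Step 6: union(8, 11) -> merged; set of 8 now {0, 3, 4, 5, 6, 8, 11}
Step 7: union(1, 9) -> merged; set of 1 now {1, 9}
Step 8: union(1, 8) -> merged; set of 1 now {0, 1, 3, 4, 5, 6, 8, 9, 11}
Step 9: union(1, 6) -> already same set; set of 1 now {0, 1, 3, 4, 5, 6, 8, 9, 11}
Step 10: union(5, 2) -> merged; set of 5 now {0, 1, 2, 3, 4, 5, 6, 8, 9, 11}
Step 11: union(3, 8) -> already same set; set of 3 now {0, 1, 2, 3, 4, 5, 6, 8, 9, 11}
Step 12: union(11, 8) -> already same set; set of 11 now {0, 1, 2, 3, 4, 5, 6, 8, 9, 11}
Step 13: union(5, 8) -> already same set; set of 5 now {0, 1, 2, 3, 4, 5, 6, 8, 9, 11}
Step 14: union(5, 6) -> already same set; set of 5 now {0, 1, 2, 3, 4, 5, 6, 8, 9, 11}
Step 15: union(1, 3) -> already same set; set of 1 now {0, 1, 2, 3, 4, 5, 6, 8, 9, 11}
Step 16: union(6, 2) -> already same set; set of 6 now {0, 1, 2, 3, 4, 5, 6, 8, 9, 11}
Step 17: union(6, 9) -> already same set; set of 6 now {0, 1, 2, 3, 4, 5, 6, 8, 9, 11}
Step 18: union(10, 0) -> merged; set of 10 now {0, 1, 2, 3, 4, 5, 6, 8, 9, 10, 11}
Set of 10: {0, 1, 2, 3, 4, 5, 6, 8, 9, 10, 11}; 1 is a member.

Answer: yes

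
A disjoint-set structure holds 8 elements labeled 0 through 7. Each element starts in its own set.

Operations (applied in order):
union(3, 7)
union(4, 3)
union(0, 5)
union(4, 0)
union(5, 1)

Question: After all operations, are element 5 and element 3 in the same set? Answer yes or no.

Answer: yes

Derivation:
Step 1: union(3, 7) -> merged; set of 3 now {3, 7}
Step 2: union(4, 3) -> merged; set of 4 now {3, 4, 7}
Step 3: union(0, 5) -> merged; set of 0 now {0, 5}
Step 4: union(4, 0) -> merged; set of 4 now {0, 3, 4, 5, 7}
Step 5: union(5, 1) -> merged; set of 5 now {0, 1, 3, 4, 5, 7}
Set of 5: {0, 1, 3, 4, 5, 7}; 3 is a member.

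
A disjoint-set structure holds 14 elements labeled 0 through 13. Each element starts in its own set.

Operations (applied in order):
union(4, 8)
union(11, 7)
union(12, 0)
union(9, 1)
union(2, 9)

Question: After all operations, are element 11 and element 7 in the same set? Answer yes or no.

Step 1: union(4, 8) -> merged; set of 4 now {4, 8}
Step 2: union(11, 7) -> merged; set of 11 now {7, 11}
Step 3: union(12, 0) -> merged; set of 12 now {0, 12}
Step 4: union(9, 1) -> merged; set of 9 now {1, 9}
Step 5: union(2, 9) -> merged; set of 2 now {1, 2, 9}
Set of 11: {7, 11}; 7 is a member.

Answer: yes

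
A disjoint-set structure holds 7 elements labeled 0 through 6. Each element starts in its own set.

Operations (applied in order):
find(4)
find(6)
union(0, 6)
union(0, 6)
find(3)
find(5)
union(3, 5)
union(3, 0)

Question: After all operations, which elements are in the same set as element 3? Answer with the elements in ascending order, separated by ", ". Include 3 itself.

Answer: 0, 3, 5, 6

Derivation:
Step 1: find(4) -> no change; set of 4 is {4}
Step 2: find(6) -> no change; set of 6 is {6}
Step 3: union(0, 6) -> merged; set of 0 now {0, 6}
Step 4: union(0, 6) -> already same set; set of 0 now {0, 6}
Step 5: find(3) -> no change; set of 3 is {3}
Step 6: find(5) -> no change; set of 5 is {5}
Step 7: union(3, 5) -> merged; set of 3 now {3, 5}
Step 8: union(3, 0) -> merged; set of 3 now {0, 3, 5, 6}
Component of 3: {0, 3, 5, 6}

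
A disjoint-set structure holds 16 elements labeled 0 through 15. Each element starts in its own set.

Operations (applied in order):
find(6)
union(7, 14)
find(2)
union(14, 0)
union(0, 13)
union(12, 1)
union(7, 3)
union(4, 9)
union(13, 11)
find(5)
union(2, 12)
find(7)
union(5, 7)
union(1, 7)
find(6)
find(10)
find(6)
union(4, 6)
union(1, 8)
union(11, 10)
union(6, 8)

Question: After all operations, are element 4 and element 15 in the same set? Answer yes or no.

Answer: no

Derivation:
Step 1: find(6) -> no change; set of 6 is {6}
Step 2: union(7, 14) -> merged; set of 7 now {7, 14}
Step 3: find(2) -> no change; set of 2 is {2}
Step 4: union(14, 0) -> merged; set of 14 now {0, 7, 14}
Step 5: union(0, 13) -> merged; set of 0 now {0, 7, 13, 14}
Step 6: union(12, 1) -> merged; set of 12 now {1, 12}
Step 7: union(7, 3) -> merged; set of 7 now {0, 3, 7, 13, 14}
Step 8: union(4, 9) -> merged; set of 4 now {4, 9}
Step 9: union(13, 11) -> merged; set of 13 now {0, 3, 7, 11, 13, 14}
Step 10: find(5) -> no change; set of 5 is {5}
Step 11: union(2, 12) -> merged; set of 2 now {1, 2, 12}
Step 12: find(7) -> no change; set of 7 is {0, 3, 7, 11, 13, 14}
Step 13: union(5, 7) -> merged; set of 5 now {0, 3, 5, 7, 11, 13, 14}
Step 14: union(1, 7) -> merged; set of 1 now {0, 1, 2, 3, 5, 7, 11, 12, 13, 14}
Step 15: find(6) -> no change; set of 6 is {6}
Step 16: find(10) -> no change; set of 10 is {10}
Step 17: find(6) -> no change; set of 6 is {6}
Step 18: union(4, 6) -> merged; set of 4 now {4, 6, 9}
Step 19: union(1, 8) -> merged; set of 1 now {0, 1, 2, 3, 5, 7, 8, 11, 12, 13, 14}
Step 20: union(11, 10) -> merged; set of 11 now {0, 1, 2, 3, 5, 7, 8, 10, 11, 12, 13, 14}
Step 21: union(6, 8) -> merged; set of 6 now {0, 1, 2, 3, 4, 5, 6, 7, 8, 9, 10, 11, 12, 13, 14}
Set of 4: {0, 1, 2, 3, 4, 5, 6, 7, 8, 9, 10, 11, 12, 13, 14}; 15 is not a member.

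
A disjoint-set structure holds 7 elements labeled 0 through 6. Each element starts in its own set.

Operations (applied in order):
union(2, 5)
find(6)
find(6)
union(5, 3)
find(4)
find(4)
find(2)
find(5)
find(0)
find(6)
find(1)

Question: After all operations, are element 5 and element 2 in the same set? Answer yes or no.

Step 1: union(2, 5) -> merged; set of 2 now {2, 5}
Step 2: find(6) -> no change; set of 6 is {6}
Step 3: find(6) -> no change; set of 6 is {6}
Step 4: union(5, 3) -> merged; set of 5 now {2, 3, 5}
Step 5: find(4) -> no change; set of 4 is {4}
Step 6: find(4) -> no change; set of 4 is {4}
Step 7: find(2) -> no change; set of 2 is {2, 3, 5}
Step 8: find(5) -> no change; set of 5 is {2, 3, 5}
Step 9: find(0) -> no change; set of 0 is {0}
Step 10: find(6) -> no change; set of 6 is {6}
Step 11: find(1) -> no change; set of 1 is {1}
Set of 5: {2, 3, 5}; 2 is a member.

Answer: yes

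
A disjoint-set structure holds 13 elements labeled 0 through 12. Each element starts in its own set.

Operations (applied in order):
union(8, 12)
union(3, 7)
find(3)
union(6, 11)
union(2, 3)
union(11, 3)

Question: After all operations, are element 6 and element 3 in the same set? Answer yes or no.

Answer: yes

Derivation:
Step 1: union(8, 12) -> merged; set of 8 now {8, 12}
Step 2: union(3, 7) -> merged; set of 3 now {3, 7}
Step 3: find(3) -> no change; set of 3 is {3, 7}
Step 4: union(6, 11) -> merged; set of 6 now {6, 11}
Step 5: union(2, 3) -> merged; set of 2 now {2, 3, 7}
Step 6: union(11, 3) -> merged; set of 11 now {2, 3, 6, 7, 11}
Set of 6: {2, 3, 6, 7, 11}; 3 is a member.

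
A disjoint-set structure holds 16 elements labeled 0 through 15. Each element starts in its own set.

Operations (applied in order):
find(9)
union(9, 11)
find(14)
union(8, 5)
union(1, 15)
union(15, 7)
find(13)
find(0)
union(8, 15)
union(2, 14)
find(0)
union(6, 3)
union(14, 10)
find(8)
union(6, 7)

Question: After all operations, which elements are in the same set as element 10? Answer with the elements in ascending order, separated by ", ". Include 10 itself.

Answer: 2, 10, 14

Derivation:
Step 1: find(9) -> no change; set of 9 is {9}
Step 2: union(9, 11) -> merged; set of 9 now {9, 11}
Step 3: find(14) -> no change; set of 14 is {14}
Step 4: union(8, 5) -> merged; set of 8 now {5, 8}
Step 5: union(1, 15) -> merged; set of 1 now {1, 15}
Step 6: union(15, 7) -> merged; set of 15 now {1, 7, 15}
Step 7: find(13) -> no change; set of 13 is {13}
Step 8: find(0) -> no change; set of 0 is {0}
Step 9: union(8, 15) -> merged; set of 8 now {1, 5, 7, 8, 15}
Step 10: union(2, 14) -> merged; set of 2 now {2, 14}
Step 11: find(0) -> no change; set of 0 is {0}
Step 12: union(6, 3) -> merged; set of 6 now {3, 6}
Step 13: union(14, 10) -> merged; set of 14 now {2, 10, 14}
Step 14: find(8) -> no change; set of 8 is {1, 5, 7, 8, 15}
Step 15: union(6, 7) -> merged; set of 6 now {1, 3, 5, 6, 7, 8, 15}
Component of 10: {2, 10, 14}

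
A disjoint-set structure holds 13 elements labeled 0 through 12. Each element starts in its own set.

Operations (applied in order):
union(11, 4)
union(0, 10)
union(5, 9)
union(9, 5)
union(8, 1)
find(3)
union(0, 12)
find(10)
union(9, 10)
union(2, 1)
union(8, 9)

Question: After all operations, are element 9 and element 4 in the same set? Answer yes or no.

Step 1: union(11, 4) -> merged; set of 11 now {4, 11}
Step 2: union(0, 10) -> merged; set of 0 now {0, 10}
Step 3: union(5, 9) -> merged; set of 5 now {5, 9}
Step 4: union(9, 5) -> already same set; set of 9 now {5, 9}
Step 5: union(8, 1) -> merged; set of 8 now {1, 8}
Step 6: find(3) -> no change; set of 3 is {3}
Step 7: union(0, 12) -> merged; set of 0 now {0, 10, 12}
Step 8: find(10) -> no change; set of 10 is {0, 10, 12}
Step 9: union(9, 10) -> merged; set of 9 now {0, 5, 9, 10, 12}
Step 10: union(2, 1) -> merged; set of 2 now {1, 2, 8}
Step 11: union(8, 9) -> merged; set of 8 now {0, 1, 2, 5, 8, 9, 10, 12}
Set of 9: {0, 1, 2, 5, 8, 9, 10, 12}; 4 is not a member.

Answer: no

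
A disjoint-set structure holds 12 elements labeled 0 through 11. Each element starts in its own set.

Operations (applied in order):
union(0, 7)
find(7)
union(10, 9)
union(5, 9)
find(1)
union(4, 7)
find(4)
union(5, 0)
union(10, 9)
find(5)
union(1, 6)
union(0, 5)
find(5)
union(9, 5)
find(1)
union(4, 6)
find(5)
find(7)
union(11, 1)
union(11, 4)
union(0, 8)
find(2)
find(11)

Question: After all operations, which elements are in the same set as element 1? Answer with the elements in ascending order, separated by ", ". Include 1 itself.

Answer: 0, 1, 4, 5, 6, 7, 8, 9, 10, 11

Derivation:
Step 1: union(0, 7) -> merged; set of 0 now {0, 7}
Step 2: find(7) -> no change; set of 7 is {0, 7}
Step 3: union(10, 9) -> merged; set of 10 now {9, 10}
Step 4: union(5, 9) -> merged; set of 5 now {5, 9, 10}
Step 5: find(1) -> no change; set of 1 is {1}
Step 6: union(4, 7) -> merged; set of 4 now {0, 4, 7}
Step 7: find(4) -> no change; set of 4 is {0, 4, 7}
Step 8: union(5, 0) -> merged; set of 5 now {0, 4, 5, 7, 9, 10}
Step 9: union(10, 9) -> already same set; set of 10 now {0, 4, 5, 7, 9, 10}
Step 10: find(5) -> no change; set of 5 is {0, 4, 5, 7, 9, 10}
Step 11: union(1, 6) -> merged; set of 1 now {1, 6}
Step 12: union(0, 5) -> already same set; set of 0 now {0, 4, 5, 7, 9, 10}
Step 13: find(5) -> no change; set of 5 is {0, 4, 5, 7, 9, 10}
Step 14: union(9, 5) -> already same set; set of 9 now {0, 4, 5, 7, 9, 10}
Step 15: find(1) -> no change; set of 1 is {1, 6}
Step 16: union(4, 6) -> merged; set of 4 now {0, 1, 4, 5, 6, 7, 9, 10}
Step 17: find(5) -> no change; set of 5 is {0, 1, 4, 5, 6, 7, 9, 10}
Step 18: find(7) -> no change; set of 7 is {0, 1, 4, 5, 6, 7, 9, 10}
Step 19: union(11, 1) -> merged; set of 11 now {0, 1, 4, 5, 6, 7, 9, 10, 11}
Step 20: union(11, 4) -> already same set; set of 11 now {0, 1, 4, 5, 6, 7, 9, 10, 11}
Step 21: union(0, 8) -> merged; set of 0 now {0, 1, 4, 5, 6, 7, 8, 9, 10, 11}
Step 22: find(2) -> no change; set of 2 is {2}
Step 23: find(11) -> no change; set of 11 is {0, 1, 4, 5, 6, 7, 8, 9, 10, 11}
Component of 1: {0, 1, 4, 5, 6, 7, 8, 9, 10, 11}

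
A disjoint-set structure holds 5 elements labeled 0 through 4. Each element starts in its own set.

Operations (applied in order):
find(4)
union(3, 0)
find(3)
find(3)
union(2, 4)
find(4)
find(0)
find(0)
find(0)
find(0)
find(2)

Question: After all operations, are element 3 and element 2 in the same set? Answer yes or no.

Answer: no

Derivation:
Step 1: find(4) -> no change; set of 4 is {4}
Step 2: union(3, 0) -> merged; set of 3 now {0, 3}
Step 3: find(3) -> no change; set of 3 is {0, 3}
Step 4: find(3) -> no change; set of 3 is {0, 3}
Step 5: union(2, 4) -> merged; set of 2 now {2, 4}
Step 6: find(4) -> no change; set of 4 is {2, 4}
Step 7: find(0) -> no change; set of 0 is {0, 3}
Step 8: find(0) -> no change; set of 0 is {0, 3}
Step 9: find(0) -> no change; set of 0 is {0, 3}
Step 10: find(0) -> no change; set of 0 is {0, 3}
Step 11: find(2) -> no change; set of 2 is {2, 4}
Set of 3: {0, 3}; 2 is not a member.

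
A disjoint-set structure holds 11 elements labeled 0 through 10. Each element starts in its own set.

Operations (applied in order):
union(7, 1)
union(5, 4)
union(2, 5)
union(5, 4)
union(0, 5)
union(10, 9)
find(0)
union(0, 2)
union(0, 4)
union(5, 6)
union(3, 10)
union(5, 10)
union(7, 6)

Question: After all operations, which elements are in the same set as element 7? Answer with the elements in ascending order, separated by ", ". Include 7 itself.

Answer: 0, 1, 2, 3, 4, 5, 6, 7, 9, 10

Derivation:
Step 1: union(7, 1) -> merged; set of 7 now {1, 7}
Step 2: union(5, 4) -> merged; set of 5 now {4, 5}
Step 3: union(2, 5) -> merged; set of 2 now {2, 4, 5}
Step 4: union(5, 4) -> already same set; set of 5 now {2, 4, 5}
Step 5: union(0, 5) -> merged; set of 0 now {0, 2, 4, 5}
Step 6: union(10, 9) -> merged; set of 10 now {9, 10}
Step 7: find(0) -> no change; set of 0 is {0, 2, 4, 5}
Step 8: union(0, 2) -> already same set; set of 0 now {0, 2, 4, 5}
Step 9: union(0, 4) -> already same set; set of 0 now {0, 2, 4, 5}
Step 10: union(5, 6) -> merged; set of 5 now {0, 2, 4, 5, 6}
Step 11: union(3, 10) -> merged; set of 3 now {3, 9, 10}
Step 12: union(5, 10) -> merged; set of 5 now {0, 2, 3, 4, 5, 6, 9, 10}
Step 13: union(7, 6) -> merged; set of 7 now {0, 1, 2, 3, 4, 5, 6, 7, 9, 10}
Component of 7: {0, 1, 2, 3, 4, 5, 6, 7, 9, 10}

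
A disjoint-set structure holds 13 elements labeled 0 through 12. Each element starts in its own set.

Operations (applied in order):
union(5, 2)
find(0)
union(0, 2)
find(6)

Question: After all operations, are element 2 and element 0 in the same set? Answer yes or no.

Answer: yes

Derivation:
Step 1: union(5, 2) -> merged; set of 5 now {2, 5}
Step 2: find(0) -> no change; set of 0 is {0}
Step 3: union(0, 2) -> merged; set of 0 now {0, 2, 5}
Step 4: find(6) -> no change; set of 6 is {6}
Set of 2: {0, 2, 5}; 0 is a member.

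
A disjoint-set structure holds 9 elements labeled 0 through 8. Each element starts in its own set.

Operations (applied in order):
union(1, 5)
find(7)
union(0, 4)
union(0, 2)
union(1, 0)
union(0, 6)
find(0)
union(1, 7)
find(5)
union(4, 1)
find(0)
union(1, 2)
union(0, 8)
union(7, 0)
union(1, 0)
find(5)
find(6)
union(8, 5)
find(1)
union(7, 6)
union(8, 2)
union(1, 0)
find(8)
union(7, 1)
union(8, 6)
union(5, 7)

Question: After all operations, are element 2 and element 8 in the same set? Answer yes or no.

Step 1: union(1, 5) -> merged; set of 1 now {1, 5}
Step 2: find(7) -> no change; set of 7 is {7}
Step 3: union(0, 4) -> merged; set of 0 now {0, 4}
Step 4: union(0, 2) -> merged; set of 0 now {0, 2, 4}
Step 5: union(1, 0) -> merged; set of 1 now {0, 1, 2, 4, 5}
Step 6: union(0, 6) -> merged; set of 0 now {0, 1, 2, 4, 5, 6}
Step 7: find(0) -> no change; set of 0 is {0, 1, 2, 4, 5, 6}
Step 8: union(1, 7) -> merged; set of 1 now {0, 1, 2, 4, 5, 6, 7}
Step 9: find(5) -> no change; set of 5 is {0, 1, 2, 4, 5, 6, 7}
Step 10: union(4, 1) -> already same set; set of 4 now {0, 1, 2, 4, 5, 6, 7}
Step 11: find(0) -> no change; set of 0 is {0, 1, 2, 4, 5, 6, 7}
Step 12: union(1, 2) -> already same set; set of 1 now {0, 1, 2, 4, 5, 6, 7}
Step 13: union(0, 8) -> merged; set of 0 now {0, 1, 2, 4, 5, 6, 7, 8}
Step 14: union(7, 0) -> already same set; set of 7 now {0, 1, 2, 4, 5, 6, 7, 8}
Step 15: union(1, 0) -> already same set; set of 1 now {0, 1, 2, 4, 5, 6, 7, 8}
Step 16: find(5) -> no change; set of 5 is {0, 1, 2, 4, 5, 6, 7, 8}
Step 17: find(6) -> no change; set of 6 is {0, 1, 2, 4, 5, 6, 7, 8}
Step 18: union(8, 5) -> already same set; set of 8 now {0, 1, 2, 4, 5, 6, 7, 8}
Step 19: find(1) -> no change; set of 1 is {0, 1, 2, 4, 5, 6, 7, 8}
Step 20: union(7, 6) -> already same set; set of 7 now {0, 1, 2, 4, 5, 6, 7, 8}
Step 21: union(8, 2) -> already same set; set of 8 now {0, 1, 2, 4, 5, 6, 7, 8}
Step 22: union(1, 0) -> already same set; set of 1 now {0, 1, 2, 4, 5, 6, 7, 8}
Step 23: find(8) -> no change; set of 8 is {0, 1, 2, 4, 5, 6, 7, 8}
Step 24: union(7, 1) -> already same set; set of 7 now {0, 1, 2, 4, 5, 6, 7, 8}
Step 25: union(8, 6) -> already same set; set of 8 now {0, 1, 2, 4, 5, 6, 7, 8}
Step 26: union(5, 7) -> already same set; set of 5 now {0, 1, 2, 4, 5, 6, 7, 8}
Set of 2: {0, 1, 2, 4, 5, 6, 7, 8}; 8 is a member.

Answer: yes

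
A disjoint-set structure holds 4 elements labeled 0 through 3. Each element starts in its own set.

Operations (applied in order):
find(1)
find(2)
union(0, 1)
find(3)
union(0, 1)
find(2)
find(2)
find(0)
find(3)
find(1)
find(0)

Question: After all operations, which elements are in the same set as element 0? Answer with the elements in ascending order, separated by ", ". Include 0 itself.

Answer: 0, 1

Derivation:
Step 1: find(1) -> no change; set of 1 is {1}
Step 2: find(2) -> no change; set of 2 is {2}
Step 3: union(0, 1) -> merged; set of 0 now {0, 1}
Step 4: find(3) -> no change; set of 3 is {3}
Step 5: union(0, 1) -> already same set; set of 0 now {0, 1}
Step 6: find(2) -> no change; set of 2 is {2}
Step 7: find(2) -> no change; set of 2 is {2}
Step 8: find(0) -> no change; set of 0 is {0, 1}
Step 9: find(3) -> no change; set of 3 is {3}
Step 10: find(1) -> no change; set of 1 is {0, 1}
Step 11: find(0) -> no change; set of 0 is {0, 1}
Component of 0: {0, 1}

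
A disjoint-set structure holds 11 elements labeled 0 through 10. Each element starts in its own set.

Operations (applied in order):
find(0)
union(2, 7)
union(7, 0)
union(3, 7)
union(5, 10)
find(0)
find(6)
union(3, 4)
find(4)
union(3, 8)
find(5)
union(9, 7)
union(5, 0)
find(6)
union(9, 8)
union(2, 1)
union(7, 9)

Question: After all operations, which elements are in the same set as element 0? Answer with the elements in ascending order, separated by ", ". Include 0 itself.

Answer: 0, 1, 2, 3, 4, 5, 7, 8, 9, 10

Derivation:
Step 1: find(0) -> no change; set of 0 is {0}
Step 2: union(2, 7) -> merged; set of 2 now {2, 7}
Step 3: union(7, 0) -> merged; set of 7 now {0, 2, 7}
Step 4: union(3, 7) -> merged; set of 3 now {0, 2, 3, 7}
Step 5: union(5, 10) -> merged; set of 5 now {5, 10}
Step 6: find(0) -> no change; set of 0 is {0, 2, 3, 7}
Step 7: find(6) -> no change; set of 6 is {6}
Step 8: union(3, 4) -> merged; set of 3 now {0, 2, 3, 4, 7}
Step 9: find(4) -> no change; set of 4 is {0, 2, 3, 4, 7}
Step 10: union(3, 8) -> merged; set of 3 now {0, 2, 3, 4, 7, 8}
Step 11: find(5) -> no change; set of 5 is {5, 10}
Step 12: union(9, 7) -> merged; set of 9 now {0, 2, 3, 4, 7, 8, 9}
Step 13: union(5, 0) -> merged; set of 5 now {0, 2, 3, 4, 5, 7, 8, 9, 10}
Step 14: find(6) -> no change; set of 6 is {6}
Step 15: union(9, 8) -> already same set; set of 9 now {0, 2, 3, 4, 5, 7, 8, 9, 10}
Step 16: union(2, 1) -> merged; set of 2 now {0, 1, 2, 3, 4, 5, 7, 8, 9, 10}
Step 17: union(7, 9) -> already same set; set of 7 now {0, 1, 2, 3, 4, 5, 7, 8, 9, 10}
Component of 0: {0, 1, 2, 3, 4, 5, 7, 8, 9, 10}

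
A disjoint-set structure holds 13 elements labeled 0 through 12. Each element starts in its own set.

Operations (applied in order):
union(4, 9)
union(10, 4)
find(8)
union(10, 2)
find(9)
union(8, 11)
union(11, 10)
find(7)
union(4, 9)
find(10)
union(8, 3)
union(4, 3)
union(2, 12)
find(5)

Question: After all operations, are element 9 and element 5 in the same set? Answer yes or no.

Step 1: union(4, 9) -> merged; set of 4 now {4, 9}
Step 2: union(10, 4) -> merged; set of 10 now {4, 9, 10}
Step 3: find(8) -> no change; set of 8 is {8}
Step 4: union(10, 2) -> merged; set of 10 now {2, 4, 9, 10}
Step 5: find(9) -> no change; set of 9 is {2, 4, 9, 10}
Step 6: union(8, 11) -> merged; set of 8 now {8, 11}
Step 7: union(11, 10) -> merged; set of 11 now {2, 4, 8, 9, 10, 11}
Step 8: find(7) -> no change; set of 7 is {7}
Step 9: union(4, 9) -> already same set; set of 4 now {2, 4, 8, 9, 10, 11}
Step 10: find(10) -> no change; set of 10 is {2, 4, 8, 9, 10, 11}
Step 11: union(8, 3) -> merged; set of 8 now {2, 3, 4, 8, 9, 10, 11}
Step 12: union(4, 3) -> already same set; set of 4 now {2, 3, 4, 8, 9, 10, 11}
Step 13: union(2, 12) -> merged; set of 2 now {2, 3, 4, 8, 9, 10, 11, 12}
Step 14: find(5) -> no change; set of 5 is {5}
Set of 9: {2, 3, 4, 8, 9, 10, 11, 12}; 5 is not a member.

Answer: no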